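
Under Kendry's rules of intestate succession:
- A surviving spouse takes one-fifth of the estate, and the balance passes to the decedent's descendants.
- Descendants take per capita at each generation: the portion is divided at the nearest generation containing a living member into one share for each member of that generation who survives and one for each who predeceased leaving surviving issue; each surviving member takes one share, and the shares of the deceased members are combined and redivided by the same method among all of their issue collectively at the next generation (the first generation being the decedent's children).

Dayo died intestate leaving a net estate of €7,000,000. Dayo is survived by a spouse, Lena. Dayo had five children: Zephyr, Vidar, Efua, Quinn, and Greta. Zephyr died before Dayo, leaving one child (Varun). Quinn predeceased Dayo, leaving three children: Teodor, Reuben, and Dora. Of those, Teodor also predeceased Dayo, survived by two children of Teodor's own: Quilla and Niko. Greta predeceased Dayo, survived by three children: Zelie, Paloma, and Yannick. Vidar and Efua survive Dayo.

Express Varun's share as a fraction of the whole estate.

Varun receives 12/175 of the estate.

Lena takes one-fifth of €7,000,000 = €1,400,000. The remaining €5,600,000 passes to the descendants.
The descendants' portion (€5,600,000) is divided at the children's generation into 5 shares of €1,120,000. Vidar and Efua each take €1,120,000. The 3 shares of the deceased (Zephyr, Quinn, and Greta) are combined into a pool of €3,360,000.
That pool (€3,360,000) is divided at the grandchildren's generation into 7 shares of €480,000. Varun, Reuben, Dora, Zelie, Paloma, and Yannick each take €480,000. The remaining share for the deceased Teodor (€480,000) is carried to the next generation.
That pool (€480,000) is divided at the great-grandchildren's generation equally among Quilla and Niko: €240,000 each.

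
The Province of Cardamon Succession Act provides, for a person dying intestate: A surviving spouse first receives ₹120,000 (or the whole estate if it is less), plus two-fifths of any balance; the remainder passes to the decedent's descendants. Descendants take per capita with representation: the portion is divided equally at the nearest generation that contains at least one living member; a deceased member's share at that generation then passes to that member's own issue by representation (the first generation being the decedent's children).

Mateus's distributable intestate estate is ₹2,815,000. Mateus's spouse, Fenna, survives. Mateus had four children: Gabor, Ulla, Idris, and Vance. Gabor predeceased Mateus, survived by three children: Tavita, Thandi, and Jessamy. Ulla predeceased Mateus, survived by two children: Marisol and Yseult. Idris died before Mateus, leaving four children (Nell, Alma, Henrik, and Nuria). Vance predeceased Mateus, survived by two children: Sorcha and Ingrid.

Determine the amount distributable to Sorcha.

Sorcha receives ₹147,000.

Fenna first takes ₹120,000, leaving a balance of ₹2,695,000. Fenna then takes two-fifths of the balance (₹1,078,000), for a total of ₹1,198,000. The remaining ₹1,617,000 passes to the descendants.
No child survives, so the initial division is made at the grandchildren's generation.
The descendants' portion (₹1,617,000) is divided into 11 shares of ₹147,000: Tavita, Thandi, Jessamy, Marisol, Yseult, Nell, Alma, Henrik, Nuria, Sorcha, and Ingrid each take ₹147,000.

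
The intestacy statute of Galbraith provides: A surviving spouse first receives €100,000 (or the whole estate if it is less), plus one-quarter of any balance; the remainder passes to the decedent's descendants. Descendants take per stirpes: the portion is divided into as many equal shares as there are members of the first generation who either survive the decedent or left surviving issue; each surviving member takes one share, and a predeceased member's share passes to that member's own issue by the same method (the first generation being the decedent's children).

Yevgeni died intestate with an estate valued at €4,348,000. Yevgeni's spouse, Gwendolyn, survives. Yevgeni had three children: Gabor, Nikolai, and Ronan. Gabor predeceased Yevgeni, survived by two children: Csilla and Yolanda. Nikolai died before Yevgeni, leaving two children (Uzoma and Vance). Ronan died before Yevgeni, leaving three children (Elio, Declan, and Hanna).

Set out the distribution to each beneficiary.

Gwendolyn: €1,162,000; Csilla: €531,000; Yolanda: €531,000; Uzoma: €531,000; Vance: €531,000; Elio: €354,000; Declan: €354,000; Hanna: €354,000

Gwendolyn first takes €100,000, leaving a balance of €4,248,000. Gwendolyn then takes one-quarter of the balance (€1,062,000), for a total of €1,162,000. The remaining €3,186,000 passes to the descendants.
The descendants' portion (€3,186,000) is divided into 3 shares of €1,062,000: Gabor's €1,062,000 share passes to Gabor's issue; Nikolai's €1,062,000 share passes to Nikolai's issue; Ronan's €1,062,000 share passes to Ronan's issue.
Gabor's share (€1,062,000) is divided into 2 shares of €531,000: Csilla and Yolanda each take €531,000.
Nikolai's share (€1,062,000) is divided into 2 shares of €531,000: Uzoma and Vance each take €531,000.
Ronan's share (€1,062,000) is divided into 3 shares of €354,000: Elio, Declan, and Hanna each take €354,000.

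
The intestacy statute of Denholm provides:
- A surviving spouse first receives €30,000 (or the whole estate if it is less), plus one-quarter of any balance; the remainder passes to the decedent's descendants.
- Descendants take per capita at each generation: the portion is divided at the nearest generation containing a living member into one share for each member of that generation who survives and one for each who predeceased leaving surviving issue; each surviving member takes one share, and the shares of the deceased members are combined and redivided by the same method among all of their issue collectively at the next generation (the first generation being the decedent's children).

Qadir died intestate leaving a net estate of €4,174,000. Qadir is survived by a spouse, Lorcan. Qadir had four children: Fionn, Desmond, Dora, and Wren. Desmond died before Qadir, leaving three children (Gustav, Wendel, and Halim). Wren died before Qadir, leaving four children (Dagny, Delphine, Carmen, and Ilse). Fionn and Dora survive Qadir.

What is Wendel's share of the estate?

Wendel receives €222,000.

Lorcan first takes €30,000, leaving a balance of €4,144,000. Lorcan then takes one-quarter of the balance (€1,036,000), for a total of €1,066,000. The remaining €3,108,000 passes to the descendants.
The descendants' portion (€3,108,000) is divided at the children's generation into 4 shares of €777,000. Fionn and Dora each take €777,000. The 2 shares of the deceased (Desmond and Wren) are combined into a pool of €1,554,000.
That pool (€1,554,000) is divided at the grandchildren's generation equally among Gustav, Wendel, Halim, Dagny, Delphine, Carmen, and Ilse: €222,000 each.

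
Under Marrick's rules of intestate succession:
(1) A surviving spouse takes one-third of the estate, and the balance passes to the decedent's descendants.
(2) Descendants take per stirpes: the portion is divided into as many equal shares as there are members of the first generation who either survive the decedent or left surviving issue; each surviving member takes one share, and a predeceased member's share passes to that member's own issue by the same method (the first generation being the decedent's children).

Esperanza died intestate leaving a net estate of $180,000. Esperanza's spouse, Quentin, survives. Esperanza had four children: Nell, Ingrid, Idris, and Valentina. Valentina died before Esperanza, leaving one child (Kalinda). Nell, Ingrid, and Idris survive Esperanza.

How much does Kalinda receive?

Kalinda receives $30,000.

Quentin takes one-third of $180,000 = $60,000. The remaining $120,000 passes to the descendants.
The descendants' portion ($120,000) is divided into 4 shares of $30,000: Nell, Ingrid, and Idris each take $30,000; Valentina's $30,000 share passes to Valentina's issue.
Valentina's share ($30,000) passes entirely to Kalinda.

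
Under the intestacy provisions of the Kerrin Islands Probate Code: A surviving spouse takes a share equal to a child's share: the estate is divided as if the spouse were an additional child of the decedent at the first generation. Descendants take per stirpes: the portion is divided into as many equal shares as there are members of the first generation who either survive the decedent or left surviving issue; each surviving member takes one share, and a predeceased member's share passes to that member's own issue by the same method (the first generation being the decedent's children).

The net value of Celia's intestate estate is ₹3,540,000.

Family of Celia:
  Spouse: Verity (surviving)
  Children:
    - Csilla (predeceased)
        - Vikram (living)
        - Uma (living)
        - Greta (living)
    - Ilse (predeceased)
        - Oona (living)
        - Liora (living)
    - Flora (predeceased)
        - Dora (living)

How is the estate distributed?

Verity: ₹885,000; Vikram: ₹295,000; Uma: ₹295,000; Greta: ₹295,000; Oona: ₹442,500; Liora: ₹442,500; Dora: ₹885,000

The spouse counts as an additional share at the children's level, so there are 4 primary shares of ₹885,000. Verity takes one such share (₹885,000).
The children's combined portion (₹2,655,000) is divided into 3 shares of ₹885,000: Csilla's ₹885,000 share passes to Csilla's issue; Ilse's ₹885,000 share passes to Ilse's issue; Flora's ₹885,000 share passes to Flora's issue.
Csilla's share (₹885,000) is divided into 3 shares of ₹295,000: Vikram, Uma, and Greta each take ₹295,000.
Ilse's share (₹885,000) is divided into 2 shares of ₹442,500: Oona and Liora each take ₹442,500.
Flora's share (₹885,000) passes entirely to Dora.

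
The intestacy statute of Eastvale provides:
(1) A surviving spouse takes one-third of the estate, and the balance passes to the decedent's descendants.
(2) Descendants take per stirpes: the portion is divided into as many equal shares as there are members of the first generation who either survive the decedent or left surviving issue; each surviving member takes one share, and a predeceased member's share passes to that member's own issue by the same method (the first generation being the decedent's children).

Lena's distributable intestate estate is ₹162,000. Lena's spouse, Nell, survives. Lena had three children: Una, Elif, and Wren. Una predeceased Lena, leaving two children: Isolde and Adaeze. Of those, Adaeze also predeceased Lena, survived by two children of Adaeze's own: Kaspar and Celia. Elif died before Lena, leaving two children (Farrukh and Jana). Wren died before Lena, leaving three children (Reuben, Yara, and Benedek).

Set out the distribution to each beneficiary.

Nell takes one-third of ₹162,000 = ₹54,000. The remaining ₹108,000 passes to the descendants.
The descendants' portion (₹108,000) is divided into 3 shares of ₹36,000: Una's ₹36,000 share passes to Una's issue; Elif's ₹36,000 share passes to Elif's issue; Wren's ₹36,000 share passes to Wren's issue.
Una's share (₹36,000) is divided into 2 shares of ₹18,000: Isolde takes ₹18,000; Adaeze's ₹18,000 share passes to Adaeze's issue.
Adaeze's share (₹18,000) is divided into 2 shares of ₹9,000: Kaspar and Celia each take ₹9,000.
Elif's share (₹36,000) is divided into 2 shares of ₹18,000: Farrukh and Jana each take ₹18,000.
Wren's share (₹36,000) is divided into 3 shares of ₹12,000: Reuben, Yara, and Benedek each take ₹12,000.

Nell: ₹54,000; Isolde: ₹18,000; Kaspar: ₹9,000; Celia: ₹9,000; Farrukh: ₹18,000; Jana: ₹18,000; Reuben: ₹12,000; Yara: ₹12,000; Benedek: ₹12,000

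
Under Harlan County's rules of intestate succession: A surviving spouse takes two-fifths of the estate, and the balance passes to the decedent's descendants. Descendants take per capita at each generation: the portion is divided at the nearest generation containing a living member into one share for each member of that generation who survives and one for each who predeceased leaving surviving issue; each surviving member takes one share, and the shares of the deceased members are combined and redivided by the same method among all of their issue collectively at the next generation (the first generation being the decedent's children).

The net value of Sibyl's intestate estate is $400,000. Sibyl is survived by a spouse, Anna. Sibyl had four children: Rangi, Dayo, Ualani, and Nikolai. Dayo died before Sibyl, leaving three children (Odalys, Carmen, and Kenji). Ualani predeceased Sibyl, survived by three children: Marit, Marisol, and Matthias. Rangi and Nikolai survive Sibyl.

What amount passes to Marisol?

Anna takes two-fifths of $400,000 = $160,000. The remaining $240,000 passes to the descendants.
The descendants' portion ($240,000) is divided at the children's generation into 4 shares of $60,000. Rangi and Nikolai each take $60,000. The 2 shares of the deceased (Dayo and Ualani) are combined into a pool of $120,000.
That pool ($120,000) is divided at the grandchildren's generation equally among Odalys, Carmen, Kenji, Marit, Marisol, and Matthias: $20,000 each.

Marisol receives $20,000.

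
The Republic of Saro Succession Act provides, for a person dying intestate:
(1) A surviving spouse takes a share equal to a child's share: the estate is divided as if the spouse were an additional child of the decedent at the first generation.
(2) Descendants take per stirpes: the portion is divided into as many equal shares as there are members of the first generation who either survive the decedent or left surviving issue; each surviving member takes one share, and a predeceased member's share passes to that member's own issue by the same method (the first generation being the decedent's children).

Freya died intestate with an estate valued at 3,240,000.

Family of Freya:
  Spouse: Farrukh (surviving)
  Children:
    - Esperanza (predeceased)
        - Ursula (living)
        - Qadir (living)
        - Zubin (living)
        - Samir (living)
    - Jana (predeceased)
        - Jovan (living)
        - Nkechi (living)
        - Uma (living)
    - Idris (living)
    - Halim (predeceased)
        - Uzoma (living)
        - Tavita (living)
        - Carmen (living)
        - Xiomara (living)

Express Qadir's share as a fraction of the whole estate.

Qadir receives 1/20 of the estate.

The spouse counts as an additional share at the children's level, so there are 5 primary shares of 648,000. Farrukh takes one such share (648,000).
The children's combined portion (2,592,000) is divided into 4 shares of 648,000: Idris takes 648,000; Esperanza's 648,000 share passes to Esperanza's issue; Jana's 648,000 share passes to Jana's issue; Halim's 648,000 share passes to Halim's issue.
Esperanza's share (648,000) is divided into 4 shares of 162,000: Ursula, Qadir, Zubin, and Samir each take 162,000.
Jana's share (648,000) is divided into 3 shares of 216,000: Jovan, Nkechi, and Uma each take 216,000.
Halim's share (648,000) is divided into 4 shares of 162,000: Uzoma, Tavita, Carmen, and Xiomara each take 162,000.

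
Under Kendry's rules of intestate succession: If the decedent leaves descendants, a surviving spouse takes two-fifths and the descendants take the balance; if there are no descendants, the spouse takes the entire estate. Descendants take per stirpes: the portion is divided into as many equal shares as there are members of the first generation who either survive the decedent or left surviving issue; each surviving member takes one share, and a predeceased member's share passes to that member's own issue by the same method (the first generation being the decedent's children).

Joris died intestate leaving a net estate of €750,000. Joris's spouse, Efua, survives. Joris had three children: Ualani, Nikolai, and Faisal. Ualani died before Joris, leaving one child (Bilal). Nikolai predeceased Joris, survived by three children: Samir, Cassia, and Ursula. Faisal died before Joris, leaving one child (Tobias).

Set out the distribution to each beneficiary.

Efua: €300,000; Bilal: €150,000; Samir: €50,000; Cassia: €50,000; Ursula: €50,000; Tobias: €150,000

Efua takes two-fifths of €750,000 = €300,000. The remaining €450,000 passes to the descendants.
The descendants' portion (€450,000) is divided into 3 shares of €150,000: Ualani's €150,000 share passes to Ualani's issue; Nikolai's €150,000 share passes to Nikolai's issue; Faisal's €150,000 share passes to Faisal's issue.
Ualani's share (€150,000) passes entirely to Bilal.
Nikolai's share (€150,000) is divided into 3 shares of €50,000: Samir, Cassia, and Ursula each take €50,000.
Faisal's share (€150,000) passes entirely to Tobias.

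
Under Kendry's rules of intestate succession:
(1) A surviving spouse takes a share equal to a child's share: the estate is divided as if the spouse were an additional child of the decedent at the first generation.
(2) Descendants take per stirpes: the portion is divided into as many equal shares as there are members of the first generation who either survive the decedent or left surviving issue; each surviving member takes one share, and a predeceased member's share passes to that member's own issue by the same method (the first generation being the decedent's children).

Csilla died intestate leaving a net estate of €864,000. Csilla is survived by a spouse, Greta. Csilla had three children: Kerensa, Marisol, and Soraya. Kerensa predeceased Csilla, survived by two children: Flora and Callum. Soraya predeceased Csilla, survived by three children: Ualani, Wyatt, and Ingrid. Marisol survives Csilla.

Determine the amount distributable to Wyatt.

Wyatt receives €72,000.

The spouse counts as an additional share at the children's level, so there are 4 primary shares of €216,000. Greta takes one such share (€216,000).
The children's combined portion (€648,000) is divided into 3 shares of €216,000: Marisol takes €216,000; Kerensa's €216,000 share passes to Kerensa's issue; Soraya's €216,000 share passes to Soraya's issue.
Kerensa's share (€216,000) is divided into 2 shares of €108,000: Flora and Callum each take €108,000.
Soraya's share (€216,000) is divided into 3 shares of €72,000: Ualani, Wyatt, and Ingrid each take €72,000.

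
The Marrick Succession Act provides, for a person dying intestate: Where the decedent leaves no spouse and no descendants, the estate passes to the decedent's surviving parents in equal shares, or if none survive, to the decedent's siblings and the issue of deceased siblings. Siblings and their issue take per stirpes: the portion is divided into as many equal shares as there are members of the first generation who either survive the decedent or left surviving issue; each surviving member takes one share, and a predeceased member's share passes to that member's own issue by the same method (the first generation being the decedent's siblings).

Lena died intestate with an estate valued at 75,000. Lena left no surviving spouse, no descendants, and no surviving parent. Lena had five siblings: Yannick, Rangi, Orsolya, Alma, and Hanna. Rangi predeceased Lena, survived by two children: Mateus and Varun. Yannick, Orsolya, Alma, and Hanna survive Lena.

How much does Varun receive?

The entire 75,000 passes to the siblings and their issue.
That amount (75,000) is divided into 5 shares of 15,000: Yannick, Orsolya, Alma, and Hanna each take 15,000; Rangi's 15,000 share passes to Rangi's issue.
Rangi's share (15,000) is divided into 2 shares of 7,500: Mateus and Varun each take 7,500.

Varun receives 7,500.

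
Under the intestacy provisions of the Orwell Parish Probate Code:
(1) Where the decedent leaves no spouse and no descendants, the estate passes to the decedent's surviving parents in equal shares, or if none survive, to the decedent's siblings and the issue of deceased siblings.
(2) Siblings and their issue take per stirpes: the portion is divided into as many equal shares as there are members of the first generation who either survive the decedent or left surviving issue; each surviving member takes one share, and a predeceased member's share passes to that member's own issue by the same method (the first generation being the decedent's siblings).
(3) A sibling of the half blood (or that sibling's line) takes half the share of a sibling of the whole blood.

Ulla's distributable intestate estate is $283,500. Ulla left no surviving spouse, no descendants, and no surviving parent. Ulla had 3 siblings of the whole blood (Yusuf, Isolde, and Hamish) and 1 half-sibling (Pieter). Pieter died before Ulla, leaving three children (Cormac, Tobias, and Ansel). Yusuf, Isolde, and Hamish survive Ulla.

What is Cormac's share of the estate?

Cormac receives $13,500.

The entire $283,500 passes to the siblings and their issue.
Counting each half-blood sibling's line as half a unit, there are 7/2 units in $283,500, so one unit is $81,000. Whole-blood lines (Yusuf, Isolde, and Hamish) take $81,000 each; half-blood lines (Pieter) take $40,500 each.
Pieter's share ($40,500) is divided into 3 shares of $13,500: Cormac, Tobias, and Ansel each take $13,500.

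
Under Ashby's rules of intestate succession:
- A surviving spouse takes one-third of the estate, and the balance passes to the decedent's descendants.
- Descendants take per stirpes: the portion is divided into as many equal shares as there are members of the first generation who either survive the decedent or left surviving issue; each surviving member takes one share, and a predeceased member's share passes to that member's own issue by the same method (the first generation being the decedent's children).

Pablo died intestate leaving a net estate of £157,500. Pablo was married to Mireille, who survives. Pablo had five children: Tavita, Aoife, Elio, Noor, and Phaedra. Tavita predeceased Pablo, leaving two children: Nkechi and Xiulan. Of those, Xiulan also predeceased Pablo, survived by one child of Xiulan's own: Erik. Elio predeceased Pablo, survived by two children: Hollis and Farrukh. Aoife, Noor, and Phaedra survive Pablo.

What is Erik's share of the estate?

Mireille takes one-third of £157,500 = £52,500. The remaining £105,000 passes to the descendants.
The descendants' portion (£105,000) is divided into 5 shares of £21,000: Aoife, Noor, and Phaedra each take £21,000; Tavita's £21,000 share passes to Tavita's issue; Elio's £21,000 share passes to Elio's issue.
Tavita's share (£21,000) is divided into 2 shares of £10,500: Nkechi takes £10,500; Xiulan's £10,500 share passes to Xiulan's issue.
Xiulan's share (£10,500) passes entirely to Erik.
Elio's share (£21,000) is divided into 2 shares of £10,500: Hollis and Farrukh each take £10,500.

Erik receives £10,500.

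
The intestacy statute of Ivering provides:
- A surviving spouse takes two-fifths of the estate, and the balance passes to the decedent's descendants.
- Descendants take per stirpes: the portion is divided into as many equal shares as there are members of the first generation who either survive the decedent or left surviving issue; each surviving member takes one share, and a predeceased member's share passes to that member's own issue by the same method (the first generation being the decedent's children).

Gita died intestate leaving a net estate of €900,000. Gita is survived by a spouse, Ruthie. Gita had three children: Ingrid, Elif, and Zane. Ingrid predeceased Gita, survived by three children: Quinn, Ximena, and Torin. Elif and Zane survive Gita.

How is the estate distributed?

Ruthie takes two-fifths of €900,000 = €360,000. The remaining €540,000 passes to the descendants.
The descendants' portion (€540,000) is divided into 3 shares of €180,000: Elif and Zane each take €180,000; Ingrid's €180,000 share passes to Ingrid's issue.
Ingrid's share (€180,000) is divided into 3 shares of €60,000: Quinn, Ximena, and Torin each take €60,000.

Ruthie: €360,000; Quinn: €60,000; Ximena: €60,000; Torin: €60,000; Elif: €180,000; Zane: €180,000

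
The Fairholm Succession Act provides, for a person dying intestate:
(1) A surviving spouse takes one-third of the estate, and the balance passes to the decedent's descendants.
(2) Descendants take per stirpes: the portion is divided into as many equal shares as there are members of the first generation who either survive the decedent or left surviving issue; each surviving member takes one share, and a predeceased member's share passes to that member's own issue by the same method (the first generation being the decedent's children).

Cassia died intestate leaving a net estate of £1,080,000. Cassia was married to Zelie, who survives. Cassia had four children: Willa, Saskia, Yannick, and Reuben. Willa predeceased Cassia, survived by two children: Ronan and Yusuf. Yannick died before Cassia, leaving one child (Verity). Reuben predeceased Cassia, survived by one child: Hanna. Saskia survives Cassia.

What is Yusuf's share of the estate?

Yusuf receives £90,000.

Zelie takes one-third of £1,080,000 = £360,000. The remaining £720,000 passes to the descendants.
The descendants' portion (£720,000) is divided into 4 shares of £180,000: Saskia takes £180,000; Willa's £180,000 share passes to Willa's issue; Yannick's £180,000 share passes to Yannick's issue; Reuben's £180,000 share passes to Reuben's issue.
Willa's share (£180,000) is divided into 2 shares of £90,000: Ronan and Yusuf each take £90,000.
Yannick's share (£180,000) passes entirely to Verity.
Reuben's share (£180,000) passes entirely to Hanna.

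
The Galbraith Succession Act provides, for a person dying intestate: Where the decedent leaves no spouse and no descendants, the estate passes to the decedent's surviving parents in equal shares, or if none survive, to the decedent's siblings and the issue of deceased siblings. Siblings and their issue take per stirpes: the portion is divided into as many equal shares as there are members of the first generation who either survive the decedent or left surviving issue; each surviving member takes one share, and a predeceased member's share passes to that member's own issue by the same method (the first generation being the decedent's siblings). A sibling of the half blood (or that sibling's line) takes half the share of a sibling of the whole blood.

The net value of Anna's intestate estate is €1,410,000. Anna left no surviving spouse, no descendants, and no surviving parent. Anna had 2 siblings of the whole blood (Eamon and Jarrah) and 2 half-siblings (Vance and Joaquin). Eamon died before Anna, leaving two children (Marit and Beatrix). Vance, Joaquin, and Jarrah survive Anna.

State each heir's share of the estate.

Vance: €235,000; Joaquin: €235,000; Marit: €235,000; Beatrix: €235,000; Jarrah: €470,000

The entire €1,410,000 passes to the siblings and their issue.
Counting each half-blood sibling's line as half a unit, there are 3 units in €1,410,000, so one unit is €470,000. Whole-blood lines (Eamon and Jarrah) take €470,000 each; half-blood lines (Vance and Joaquin) take €235,000 each.
Eamon's share (€470,000) is divided into 2 shares of €235,000: Marit and Beatrix each take €235,000.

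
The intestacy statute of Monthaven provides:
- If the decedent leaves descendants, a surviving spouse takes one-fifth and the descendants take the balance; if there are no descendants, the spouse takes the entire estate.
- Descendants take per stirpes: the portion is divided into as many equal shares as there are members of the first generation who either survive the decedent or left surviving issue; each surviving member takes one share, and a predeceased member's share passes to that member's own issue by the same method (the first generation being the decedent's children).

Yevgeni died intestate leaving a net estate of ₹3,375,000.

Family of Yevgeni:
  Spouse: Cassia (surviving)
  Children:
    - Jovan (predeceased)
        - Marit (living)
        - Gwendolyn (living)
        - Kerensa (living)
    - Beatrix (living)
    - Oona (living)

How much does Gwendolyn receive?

Gwendolyn receives ₹300,000.

Cassia takes one-fifth of ₹3,375,000 = ₹675,000. The remaining ₹2,700,000 passes to the descendants.
The descendants' portion (₹2,700,000) is divided into 3 shares of ₹900,000: Beatrix and Oona each take ₹900,000; Jovan's ₹900,000 share passes to Jovan's issue.
Jovan's share (₹900,000) is divided into 3 shares of ₹300,000: Marit, Gwendolyn, and Kerensa each take ₹300,000.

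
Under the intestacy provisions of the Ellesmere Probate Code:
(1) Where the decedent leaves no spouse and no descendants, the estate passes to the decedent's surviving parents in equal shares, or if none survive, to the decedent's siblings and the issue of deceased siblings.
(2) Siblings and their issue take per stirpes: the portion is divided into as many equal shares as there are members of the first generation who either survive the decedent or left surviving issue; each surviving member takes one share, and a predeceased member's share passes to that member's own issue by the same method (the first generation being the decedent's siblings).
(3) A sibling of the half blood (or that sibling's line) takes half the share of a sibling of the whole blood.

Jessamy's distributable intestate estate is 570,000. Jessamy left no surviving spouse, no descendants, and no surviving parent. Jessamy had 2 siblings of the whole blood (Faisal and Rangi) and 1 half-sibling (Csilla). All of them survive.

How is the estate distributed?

The entire 570,000 passes to the siblings and their issue.
Counting each half-blood sibling's line as half a unit, there are 5/2 units in 570,000, so one unit is 228,000. Whole-blood lines (Faisal and Rangi) take 228,000 each; half-blood lines (Csilla) take 114,000 each.

Faisal: 228,000; Csilla: 114,000; Rangi: 228,000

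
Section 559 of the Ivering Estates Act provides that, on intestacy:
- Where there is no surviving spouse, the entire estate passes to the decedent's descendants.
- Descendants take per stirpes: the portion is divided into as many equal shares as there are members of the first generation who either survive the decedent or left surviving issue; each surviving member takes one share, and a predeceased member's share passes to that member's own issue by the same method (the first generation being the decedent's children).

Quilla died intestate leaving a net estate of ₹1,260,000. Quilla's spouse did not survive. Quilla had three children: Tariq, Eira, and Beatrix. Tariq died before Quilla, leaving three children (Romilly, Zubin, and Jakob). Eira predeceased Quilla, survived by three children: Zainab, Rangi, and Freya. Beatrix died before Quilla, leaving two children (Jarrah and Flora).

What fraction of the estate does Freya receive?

The entire ₹1,260,000 passes to the descendants.
That amount (₹1,260,000) is divided into 3 shares of ₹420,000: Tariq's ₹420,000 share passes to Tariq's issue; Eira's ₹420,000 share passes to Eira's issue; Beatrix's ₹420,000 share passes to Beatrix's issue.
Tariq's share (₹420,000) is divided into 3 shares of ₹140,000: Romilly, Zubin, and Jakob each take ₹140,000.
Eira's share (₹420,000) is divided into 3 shares of ₹140,000: Zainab, Rangi, and Freya each take ₹140,000.
Beatrix's share (₹420,000) is divided into 2 shares of ₹210,000: Jarrah and Flora each take ₹210,000.

Freya receives 1/9 of the estate.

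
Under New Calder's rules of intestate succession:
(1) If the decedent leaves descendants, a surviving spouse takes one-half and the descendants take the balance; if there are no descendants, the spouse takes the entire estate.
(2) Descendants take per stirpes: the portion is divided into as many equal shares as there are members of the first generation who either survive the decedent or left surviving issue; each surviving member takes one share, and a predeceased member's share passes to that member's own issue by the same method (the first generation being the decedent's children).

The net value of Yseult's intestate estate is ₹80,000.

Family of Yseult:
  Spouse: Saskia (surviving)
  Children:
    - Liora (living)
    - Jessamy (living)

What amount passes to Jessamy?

Jessamy receives ₹20,000.

Saskia takes one-half of ₹80,000 = ₹40,000. The remaining ₹40,000 passes to the descendants.
The descendants' portion (₹40,000) is divided into 2 shares of ₹20,000: Liora and Jessamy each take ₹20,000.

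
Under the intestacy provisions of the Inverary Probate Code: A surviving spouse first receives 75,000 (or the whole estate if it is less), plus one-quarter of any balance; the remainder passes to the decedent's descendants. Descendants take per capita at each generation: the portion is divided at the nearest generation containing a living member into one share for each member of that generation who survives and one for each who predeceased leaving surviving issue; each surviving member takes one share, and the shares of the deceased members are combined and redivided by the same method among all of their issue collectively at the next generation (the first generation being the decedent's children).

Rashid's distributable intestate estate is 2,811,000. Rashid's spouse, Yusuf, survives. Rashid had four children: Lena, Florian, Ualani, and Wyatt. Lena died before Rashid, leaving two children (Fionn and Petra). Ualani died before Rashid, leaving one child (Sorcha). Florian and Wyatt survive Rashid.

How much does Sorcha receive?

Yusuf first takes 75,000, leaving a balance of 2,736,000. Yusuf then takes one-quarter of the balance (684,000), for a total of 759,000. The remaining 2,052,000 passes to the descendants.
The descendants' portion (2,052,000) is divided at the children's generation into 4 shares of 513,000. Florian and Wyatt each take 513,000. The 2 shares of the deceased (Lena and Ualani) are combined into a pool of 1,026,000.
That pool (1,026,000) is divided at the grandchildren's generation equally among Fionn, Petra, and Sorcha: 342,000 each.

Sorcha receives 342,000.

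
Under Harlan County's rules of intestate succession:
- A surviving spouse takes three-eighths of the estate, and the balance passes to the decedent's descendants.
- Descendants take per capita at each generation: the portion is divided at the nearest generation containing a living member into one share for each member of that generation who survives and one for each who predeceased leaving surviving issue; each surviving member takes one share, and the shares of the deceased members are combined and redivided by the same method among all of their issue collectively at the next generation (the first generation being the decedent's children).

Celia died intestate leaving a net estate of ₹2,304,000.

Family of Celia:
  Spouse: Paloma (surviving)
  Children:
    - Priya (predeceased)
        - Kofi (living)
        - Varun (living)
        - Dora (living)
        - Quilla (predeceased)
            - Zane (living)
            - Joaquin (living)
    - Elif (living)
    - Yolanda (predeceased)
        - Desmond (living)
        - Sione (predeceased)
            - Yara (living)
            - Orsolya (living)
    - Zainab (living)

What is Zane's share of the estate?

Paloma takes three-eighths of ₹2,304,000 = ₹864,000. The remaining ₹1,440,000 passes to the descendants.
The descendants' portion (₹1,440,000) is divided at the children's generation into 4 shares of ₹360,000. Elif and Zainab each take ₹360,000. The 2 shares of the deceased (Priya and Yolanda) are combined into a pool of ₹720,000.
That pool (₹720,000) is divided at the grandchildren's generation into 6 shares of ₹120,000. Kofi, Varun, Dora, and Desmond each take ₹120,000. The 2 shares of the deceased (Quilla and Sione) are combined into a pool of ₹240,000.
That pool (₹240,000) is divided at the great-grandchildren's generation equally among Zane, Joaquin, Yara, and Orsolya: ₹60,000 each.

Zane receives ₹60,000.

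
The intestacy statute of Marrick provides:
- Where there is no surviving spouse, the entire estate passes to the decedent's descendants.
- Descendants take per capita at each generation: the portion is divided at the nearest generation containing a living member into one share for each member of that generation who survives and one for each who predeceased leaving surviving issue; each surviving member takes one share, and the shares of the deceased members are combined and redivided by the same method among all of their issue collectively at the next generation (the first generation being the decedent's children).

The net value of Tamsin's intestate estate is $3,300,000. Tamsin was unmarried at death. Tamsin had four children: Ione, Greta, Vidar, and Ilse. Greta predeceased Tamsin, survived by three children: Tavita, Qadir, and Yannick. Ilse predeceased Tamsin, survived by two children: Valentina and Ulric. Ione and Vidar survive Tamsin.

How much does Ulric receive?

The entire $3,300,000 passes to the descendants.
That amount ($3,300,000) is divided at the children's generation into 4 shares of $825,000. Ione and Vidar each take $825,000. The 2 shares of the deceased (Greta and Ilse) are combined into a pool of $1,650,000.
That pool ($1,650,000) is divided at the grandchildren's generation equally among Tavita, Qadir, Yannick, Valentina, and Ulric: $330,000 each.

Ulric receives $330,000.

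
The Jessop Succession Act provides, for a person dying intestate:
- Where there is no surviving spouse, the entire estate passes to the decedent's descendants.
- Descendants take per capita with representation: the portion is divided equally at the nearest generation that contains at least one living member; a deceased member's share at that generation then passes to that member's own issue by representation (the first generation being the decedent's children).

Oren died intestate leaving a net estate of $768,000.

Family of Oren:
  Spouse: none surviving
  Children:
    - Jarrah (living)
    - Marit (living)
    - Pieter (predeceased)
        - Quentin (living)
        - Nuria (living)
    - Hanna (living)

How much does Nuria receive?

Nuria receives $96,000.

The entire $768,000 passes to the descendants.
That amount ($768,000) is divided into 4 shares of $192,000: Jarrah, Marit, and Hanna each take $192,000; Pieter's $192,000 share passes to Pieter's issue.
Pieter's share ($192,000) is divided into 2 shares of $96,000: Quentin and Nuria each take $96,000.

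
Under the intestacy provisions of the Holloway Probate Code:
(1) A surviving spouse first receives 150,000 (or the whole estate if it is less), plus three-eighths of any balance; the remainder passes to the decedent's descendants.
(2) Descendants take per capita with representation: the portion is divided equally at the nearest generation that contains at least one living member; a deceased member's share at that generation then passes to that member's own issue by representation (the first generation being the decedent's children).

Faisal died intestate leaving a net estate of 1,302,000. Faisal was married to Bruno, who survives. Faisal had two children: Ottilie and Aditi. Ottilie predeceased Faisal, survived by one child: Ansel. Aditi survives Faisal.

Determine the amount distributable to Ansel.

Bruno first takes 150,000, leaving a balance of 1,152,000. Bruno then takes three-eighths of the balance (432,000), for a total of 582,000. The remaining 720,000 passes to the descendants.
The descendants' portion (720,000) is divided into 2 shares of 360,000: Aditi takes 360,000; Ottilie's 360,000 share passes to Ottilie's issue.
Ottilie's share (360,000) passes entirely to Ansel.

Ansel receives 360,000.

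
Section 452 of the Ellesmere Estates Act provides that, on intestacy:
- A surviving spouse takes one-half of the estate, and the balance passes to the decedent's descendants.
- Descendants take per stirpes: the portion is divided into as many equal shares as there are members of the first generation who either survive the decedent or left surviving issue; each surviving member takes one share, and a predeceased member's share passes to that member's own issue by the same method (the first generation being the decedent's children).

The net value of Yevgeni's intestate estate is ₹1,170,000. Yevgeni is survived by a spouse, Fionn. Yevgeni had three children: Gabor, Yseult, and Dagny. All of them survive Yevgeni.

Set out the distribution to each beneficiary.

Fionn: ₹585,000; Gabor: ₹195,000; Yseult: ₹195,000; Dagny: ₹195,000

Fionn takes one-half of ₹1,170,000 = ₹585,000. The remaining ₹585,000 passes to the descendants.
The descendants' portion (₹585,000) is divided into 3 shares of ₹195,000: Gabor, Yseult, and Dagny each take ₹195,000.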